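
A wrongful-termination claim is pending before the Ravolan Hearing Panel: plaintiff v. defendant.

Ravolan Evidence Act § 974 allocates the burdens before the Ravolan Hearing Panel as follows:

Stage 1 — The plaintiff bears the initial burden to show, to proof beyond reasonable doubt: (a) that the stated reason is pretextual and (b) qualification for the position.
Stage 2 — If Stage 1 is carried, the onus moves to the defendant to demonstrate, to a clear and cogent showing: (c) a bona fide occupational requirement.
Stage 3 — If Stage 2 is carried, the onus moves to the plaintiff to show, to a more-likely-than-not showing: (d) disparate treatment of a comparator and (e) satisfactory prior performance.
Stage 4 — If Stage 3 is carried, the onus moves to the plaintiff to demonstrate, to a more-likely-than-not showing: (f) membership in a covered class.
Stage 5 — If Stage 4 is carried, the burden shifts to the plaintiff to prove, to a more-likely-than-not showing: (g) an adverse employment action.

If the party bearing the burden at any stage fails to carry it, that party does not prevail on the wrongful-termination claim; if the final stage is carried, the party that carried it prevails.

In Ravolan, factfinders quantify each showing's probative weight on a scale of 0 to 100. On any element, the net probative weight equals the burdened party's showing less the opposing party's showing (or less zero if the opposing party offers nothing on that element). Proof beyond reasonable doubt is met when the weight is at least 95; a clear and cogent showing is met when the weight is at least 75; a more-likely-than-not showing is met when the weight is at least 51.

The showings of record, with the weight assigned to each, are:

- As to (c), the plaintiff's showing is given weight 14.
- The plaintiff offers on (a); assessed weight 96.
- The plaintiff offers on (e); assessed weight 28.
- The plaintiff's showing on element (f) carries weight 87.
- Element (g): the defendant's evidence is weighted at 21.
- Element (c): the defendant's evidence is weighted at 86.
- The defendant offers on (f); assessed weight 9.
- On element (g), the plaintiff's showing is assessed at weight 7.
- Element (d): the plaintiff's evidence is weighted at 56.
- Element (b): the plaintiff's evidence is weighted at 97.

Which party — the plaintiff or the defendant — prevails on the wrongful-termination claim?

plaintiff

Stage 1 — burden on plaintiff; standard: proof beyond reasonable doubt (weight is at least 95).
    (a): 96 ≥ 95 [met]
    (b): 97 ≥ 95 [met]
  Stage 1 is satisfied; the onus moves to the defendant.
Stage 2 — burden on defendant; standard: a clear and cogent showing (weight is at least 75).
    (c): 86 − 14 = 72 < 75 [not met]
  Stage 2 not carried; the defendant fails its burden.
The plaintiff prevails.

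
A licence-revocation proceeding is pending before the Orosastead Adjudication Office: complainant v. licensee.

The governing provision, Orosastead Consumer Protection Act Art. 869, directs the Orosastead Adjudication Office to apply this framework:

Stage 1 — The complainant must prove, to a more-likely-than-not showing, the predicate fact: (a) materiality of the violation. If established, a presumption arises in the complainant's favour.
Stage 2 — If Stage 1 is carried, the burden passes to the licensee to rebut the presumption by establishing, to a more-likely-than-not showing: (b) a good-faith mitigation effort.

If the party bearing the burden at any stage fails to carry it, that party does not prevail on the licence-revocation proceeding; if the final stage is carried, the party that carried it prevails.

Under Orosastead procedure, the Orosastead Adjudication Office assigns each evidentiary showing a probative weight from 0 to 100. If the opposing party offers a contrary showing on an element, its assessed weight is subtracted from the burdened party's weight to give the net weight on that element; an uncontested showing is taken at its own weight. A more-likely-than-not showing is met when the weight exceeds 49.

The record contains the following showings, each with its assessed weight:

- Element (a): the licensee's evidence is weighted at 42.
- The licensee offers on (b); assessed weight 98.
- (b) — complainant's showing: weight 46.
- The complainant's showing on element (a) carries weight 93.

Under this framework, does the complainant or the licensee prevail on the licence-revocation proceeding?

licensee

Stage 1 — burden on complainant; standard: a more-likely-than-not showing (weight exceeds 49).
    (a): 93 − 42 = 51 > 49 [met]
  The complainant carries Stage 1; the licensee now bears the burden.
Stage 2 — burden on licensee; standard: a more-likely-than-not showing (weight exceeds 49).
    (b): 98 − 46 = 52 > 49 [met]
  Stage 2 carried; the final stage is satisfied.
All stages carried — the licensee prevails.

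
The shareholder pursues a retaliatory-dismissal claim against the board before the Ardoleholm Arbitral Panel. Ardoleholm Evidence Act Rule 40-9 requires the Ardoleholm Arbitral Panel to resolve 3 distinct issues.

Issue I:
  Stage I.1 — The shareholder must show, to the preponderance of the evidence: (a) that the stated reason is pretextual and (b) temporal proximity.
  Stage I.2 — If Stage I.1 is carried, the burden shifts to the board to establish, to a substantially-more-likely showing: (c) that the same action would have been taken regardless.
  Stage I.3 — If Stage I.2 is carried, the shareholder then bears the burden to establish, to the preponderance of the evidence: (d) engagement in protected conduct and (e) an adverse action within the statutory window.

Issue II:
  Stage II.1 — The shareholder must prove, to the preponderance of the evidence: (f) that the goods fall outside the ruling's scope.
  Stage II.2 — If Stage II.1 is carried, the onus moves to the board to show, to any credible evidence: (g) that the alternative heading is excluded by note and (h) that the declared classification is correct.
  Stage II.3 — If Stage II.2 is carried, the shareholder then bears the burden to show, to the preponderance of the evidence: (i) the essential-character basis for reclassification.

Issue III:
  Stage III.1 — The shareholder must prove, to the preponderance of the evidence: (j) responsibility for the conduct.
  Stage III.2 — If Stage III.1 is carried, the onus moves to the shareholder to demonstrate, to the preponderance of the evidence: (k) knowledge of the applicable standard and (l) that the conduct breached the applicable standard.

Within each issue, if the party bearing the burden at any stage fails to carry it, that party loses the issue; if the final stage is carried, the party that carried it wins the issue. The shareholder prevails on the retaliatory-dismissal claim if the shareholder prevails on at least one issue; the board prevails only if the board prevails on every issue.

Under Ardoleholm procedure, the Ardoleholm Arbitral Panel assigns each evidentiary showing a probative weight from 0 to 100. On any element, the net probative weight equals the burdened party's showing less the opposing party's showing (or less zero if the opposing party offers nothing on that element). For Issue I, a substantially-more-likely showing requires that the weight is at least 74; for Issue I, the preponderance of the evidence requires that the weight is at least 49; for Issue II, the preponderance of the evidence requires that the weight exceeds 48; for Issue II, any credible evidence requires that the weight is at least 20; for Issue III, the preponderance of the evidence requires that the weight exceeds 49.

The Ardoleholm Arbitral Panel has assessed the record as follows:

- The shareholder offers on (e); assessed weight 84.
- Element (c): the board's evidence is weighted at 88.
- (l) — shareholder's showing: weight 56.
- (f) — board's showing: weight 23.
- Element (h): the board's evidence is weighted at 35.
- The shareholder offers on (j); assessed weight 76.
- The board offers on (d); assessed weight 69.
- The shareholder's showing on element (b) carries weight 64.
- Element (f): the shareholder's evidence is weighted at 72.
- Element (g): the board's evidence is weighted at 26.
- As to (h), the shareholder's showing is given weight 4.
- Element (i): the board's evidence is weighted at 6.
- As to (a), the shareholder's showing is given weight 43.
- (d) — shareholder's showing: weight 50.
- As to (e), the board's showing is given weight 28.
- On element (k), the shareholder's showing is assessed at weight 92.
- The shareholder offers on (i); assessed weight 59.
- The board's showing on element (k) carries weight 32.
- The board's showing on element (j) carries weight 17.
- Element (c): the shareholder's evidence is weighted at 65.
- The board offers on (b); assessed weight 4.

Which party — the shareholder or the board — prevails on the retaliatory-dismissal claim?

shareholder

— Issue I —
At Stage I.1 the shareholder must meet the preponderance of the evidence (weight is at least 49): on (a) the weight is 43, < 49, so (a) does not meet the standard; on (b) the weight is 64 less the opposing 4 gives net 60, which does reach 49, so (b) meets the standard.
  Not every element is met, so the shareholder fails to carry Stage I.1.
The analysis ends at Stage I.1; the board prevails on this issue.
— Issue II —
At Stage II.1 the shareholder must meet the preponderance of the evidence (weight exceeds 48): on (f) the weight is 72 less the opposing 23 gives net 49, which does exceed 48, so (f) meets the standard.
  All elements met. The burden passes to the board.
At Stage II.2 the board must meet any credible evidence (weight is at least 20): on (g) the weight is 26, ≥ 20, so (g) meets the standard; on (h) the weight is 35 less the opposing 4 gives net 31, ≥ 20, so (h) meets the standard.
  The board carries Stage II.2; the shareholder now bears the burden.
At Stage II.3 the shareholder must meet the preponderance of the evidence (weight exceeds 48): on (i) the weight is 59 less the opposing 6 gives net 53, which does exceed 48, so (i) meets the standard.
  Stage II.3 carried; the final stage is satisfied.
All stages carried — the shareholder prevails on this issue.
— Issue III —
At Stage III.1 the shareholder must meet the preponderance of the evidence (weight exceeds 49): on (j) the weight is 76 less the opposing 17 gives net 59, which does exceed 49, so (j) meets the standard.
  Stage III.1 is satisfied; the shareholder continues to bear the burden.
At Stage III.2 the shareholder must meet the preponderance of the evidence (weight exceeds 49): on (k) the weight is 92 less the opposing 32 gives net 60, > 49, so (k) meets the standard; on (l) the weight is 56, which does exceed 49, so (l) meets the standard.
  The shareholder carries the last stage.
With every stage satisfied, the shareholder prevails on this issue.
Per-issue: Issue I → board; Issue II → shareholder; Issue III → shareholder. The shareholder must prevail on at least one issue; overall, the shareholder prevails.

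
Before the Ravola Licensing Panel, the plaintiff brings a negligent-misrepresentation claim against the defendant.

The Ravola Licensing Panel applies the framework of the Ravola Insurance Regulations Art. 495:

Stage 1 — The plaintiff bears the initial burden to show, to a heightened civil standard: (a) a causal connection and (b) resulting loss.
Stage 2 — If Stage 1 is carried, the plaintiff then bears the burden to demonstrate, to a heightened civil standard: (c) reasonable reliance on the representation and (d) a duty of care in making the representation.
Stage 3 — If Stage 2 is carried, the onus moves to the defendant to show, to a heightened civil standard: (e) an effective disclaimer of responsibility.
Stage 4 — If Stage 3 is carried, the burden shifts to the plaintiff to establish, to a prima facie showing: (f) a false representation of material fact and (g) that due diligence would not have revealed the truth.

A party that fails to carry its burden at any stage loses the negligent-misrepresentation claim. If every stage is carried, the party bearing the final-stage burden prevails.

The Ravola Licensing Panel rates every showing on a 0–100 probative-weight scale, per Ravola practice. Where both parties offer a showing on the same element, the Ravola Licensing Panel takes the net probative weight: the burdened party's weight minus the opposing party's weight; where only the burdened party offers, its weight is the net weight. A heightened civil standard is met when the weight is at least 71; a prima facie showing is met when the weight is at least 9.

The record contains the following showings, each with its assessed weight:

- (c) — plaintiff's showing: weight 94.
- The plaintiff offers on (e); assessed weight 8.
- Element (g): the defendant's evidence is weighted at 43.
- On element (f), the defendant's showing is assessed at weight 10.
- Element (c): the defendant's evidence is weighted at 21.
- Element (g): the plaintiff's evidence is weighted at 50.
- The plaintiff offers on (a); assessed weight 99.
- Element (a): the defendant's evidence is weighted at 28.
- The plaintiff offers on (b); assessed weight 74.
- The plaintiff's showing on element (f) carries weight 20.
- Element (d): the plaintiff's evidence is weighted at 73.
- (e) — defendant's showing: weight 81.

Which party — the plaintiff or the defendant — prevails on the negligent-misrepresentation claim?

At Stage 1 the plaintiff must meet a heightened civil standard (weight is at least 71): on (a) the weight is 99 less the opposing 28 gives net 71, which does reach 71, so (a) meets the standard; on (b) the weight is 74, ≥ 71, so (b) meets the standard.
  Stage 1 carried; the burden remains with the plaintiff.
At Stage 2 the plaintiff must meet a heightened civil standard (weight is at least 71): on (c) the weight is 94 less the opposing 21 gives net 73, ≥ 71, so (c) meets the standard; on (d) the weight is 73, ≥ 71, so (d) meets the standard.
  The plaintiff carries Stage 2; the defendant now bears the burden.
At Stage 3 the defendant must meet a heightened civil standard (weight is at least 71): on (e) the weight is 81 less the opposing 8 gives net 73, ≥ 71, so (e) meets the standard.
  The defendant carries Stage 3; the plaintiff now bears the burden.
At Stage 4 the plaintiff must meet a prima facie showing (weight is at least 9): on (f) the weight is 20 less the opposing 10 gives net 10, which does reach 9, so (f) meets the standard; on (g) the weight is 50 less the opposing 43 gives net 7, which does not reach 9, so (g) does not meet the standard.
  Not every element is met, so the plaintiff fails to carry Stage 4.
The defendant prevails.

defendant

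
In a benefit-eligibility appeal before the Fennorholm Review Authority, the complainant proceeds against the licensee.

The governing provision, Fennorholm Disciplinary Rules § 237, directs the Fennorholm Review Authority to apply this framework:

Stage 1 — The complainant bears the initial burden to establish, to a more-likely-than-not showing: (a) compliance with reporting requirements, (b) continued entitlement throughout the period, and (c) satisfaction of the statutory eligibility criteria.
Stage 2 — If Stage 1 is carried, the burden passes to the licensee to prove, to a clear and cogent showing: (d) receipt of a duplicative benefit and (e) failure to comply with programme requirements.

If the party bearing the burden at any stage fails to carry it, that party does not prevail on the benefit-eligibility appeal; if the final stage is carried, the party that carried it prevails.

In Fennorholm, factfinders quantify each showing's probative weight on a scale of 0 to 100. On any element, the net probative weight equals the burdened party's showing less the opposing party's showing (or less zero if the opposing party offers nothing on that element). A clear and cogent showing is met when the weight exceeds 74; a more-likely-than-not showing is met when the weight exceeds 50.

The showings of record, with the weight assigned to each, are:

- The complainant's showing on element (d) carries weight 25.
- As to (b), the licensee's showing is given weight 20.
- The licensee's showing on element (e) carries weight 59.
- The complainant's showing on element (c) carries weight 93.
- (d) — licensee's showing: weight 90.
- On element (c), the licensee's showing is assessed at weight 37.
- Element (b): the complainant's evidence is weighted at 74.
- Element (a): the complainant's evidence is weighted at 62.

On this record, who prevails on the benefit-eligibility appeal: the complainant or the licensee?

complainant

Stage 1 — burden on complainant; standard: a more-likely-than-not showing (weight exceeds 50).
    (a): 62 > 50 [met]
    (b): 74 − 20 = 54 > 50 [met]
    (c): 93 − 37 = 56 > 50 [met]
  The complainant carries Stage 1; the licensee now bears the burden.
Stage 2 — burden on licensee; standard: a clear and cogent showing (weight exceeds 74).
    (d): 90 − 25 = 65 ≤ 74 [not met]
    (e): 59 ≤ 74 [not met]
  Not every element is met, so the licensee fails to carry Stage 2.
So the complainant prevails.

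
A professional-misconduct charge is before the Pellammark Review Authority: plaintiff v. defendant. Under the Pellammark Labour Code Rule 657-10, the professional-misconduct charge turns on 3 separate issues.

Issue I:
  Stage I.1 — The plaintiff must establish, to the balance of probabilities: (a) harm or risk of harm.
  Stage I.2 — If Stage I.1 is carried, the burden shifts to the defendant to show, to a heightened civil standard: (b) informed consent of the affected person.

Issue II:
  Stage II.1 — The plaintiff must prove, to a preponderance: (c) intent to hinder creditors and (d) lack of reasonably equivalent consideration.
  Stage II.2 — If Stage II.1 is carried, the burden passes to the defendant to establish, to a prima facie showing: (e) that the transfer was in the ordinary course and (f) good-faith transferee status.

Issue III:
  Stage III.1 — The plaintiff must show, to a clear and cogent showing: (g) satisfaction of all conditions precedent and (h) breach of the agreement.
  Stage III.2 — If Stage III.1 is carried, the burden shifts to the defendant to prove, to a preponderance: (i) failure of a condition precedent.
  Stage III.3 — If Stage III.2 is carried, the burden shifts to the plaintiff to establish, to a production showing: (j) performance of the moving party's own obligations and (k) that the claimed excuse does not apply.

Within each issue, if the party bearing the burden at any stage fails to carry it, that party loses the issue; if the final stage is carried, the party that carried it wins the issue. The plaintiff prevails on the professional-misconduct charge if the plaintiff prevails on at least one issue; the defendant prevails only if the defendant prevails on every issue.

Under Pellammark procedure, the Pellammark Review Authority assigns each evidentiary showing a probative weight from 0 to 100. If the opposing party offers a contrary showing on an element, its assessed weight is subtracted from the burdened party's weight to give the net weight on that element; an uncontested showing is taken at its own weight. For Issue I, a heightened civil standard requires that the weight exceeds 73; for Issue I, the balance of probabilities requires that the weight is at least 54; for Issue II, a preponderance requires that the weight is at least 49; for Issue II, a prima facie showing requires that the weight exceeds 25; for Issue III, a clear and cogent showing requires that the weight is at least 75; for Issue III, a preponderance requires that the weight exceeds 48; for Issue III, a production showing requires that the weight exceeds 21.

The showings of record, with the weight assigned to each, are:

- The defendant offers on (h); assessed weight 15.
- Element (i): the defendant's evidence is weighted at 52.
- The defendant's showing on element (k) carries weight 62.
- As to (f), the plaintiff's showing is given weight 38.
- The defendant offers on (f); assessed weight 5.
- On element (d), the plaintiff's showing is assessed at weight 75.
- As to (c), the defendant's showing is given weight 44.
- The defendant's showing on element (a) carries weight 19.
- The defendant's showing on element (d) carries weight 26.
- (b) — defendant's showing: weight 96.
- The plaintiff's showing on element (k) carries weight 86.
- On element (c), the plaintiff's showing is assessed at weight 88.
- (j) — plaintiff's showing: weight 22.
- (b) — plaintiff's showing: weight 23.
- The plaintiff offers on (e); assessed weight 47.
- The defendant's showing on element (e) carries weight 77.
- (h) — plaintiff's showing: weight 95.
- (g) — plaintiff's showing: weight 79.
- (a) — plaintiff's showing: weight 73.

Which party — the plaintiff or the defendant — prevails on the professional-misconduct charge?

plaintiff

— Issue I —
At Stage I.1 the plaintiff must meet the balance of probabilities (weight is at least 54): on (a) the weight is 73 less the opposing 19 gives net 54, ≥ 54, so (a) meets the standard.
  Stage I.1 is satisfied; the onus moves to the defendant.
At Stage I.2 the defendant must meet a heightened civil standard (weight exceeds 73): on (b) the weight is 96 less the opposing 23 gives net 73, which does not exceed 73, so (b) does not meet the standard.
  The defendant does not carry Stage I.2.
The analysis ends at Stage I.2; the plaintiff prevails on this issue.
— Issue II —
At Stage II.1 the plaintiff must meet a preponderance (weight is at least 49): on (c) the weight is 88 less the opposing 44 gives net 44, which does not reach 49, so (c) does not meet the standard; on (d) the weight is 75 less the opposing 26 gives net 49, ≥ 49, so (d) meets the standard.
  Stage II.1 not carried; the plaintiff fails its burden.
So the defendant prevails on this issue.
— Issue III —
Stage III.1 — burden on plaintiff; standard: a clear and cogent showing (weight is at least 75).
    (g): 79 ≥ 75 [met]
    (h): 95 − 15 = 80 ≥ 75 [met]
  Stage III.1 is satisfied; the onus moves to the defendant.
Stage III.2 — burden on defendant; standard: a preponderance (weight exceeds 48).
    (i): 52 > 48 [met]
  The defendant carries Stage III.2; the plaintiff now bears the burden.
Stage III.3 — burden on plaintiff; standard: a production showing (weight exceeds 21).
    (j): 22 > 21 [met]
    (k): 86 − 62 = 24 > 21 [met]
  Stage III.3 carried; the final stage is satisfied.
Every stage carried; the plaintiff prevails on this issue.
Per-issue: Issue I → plaintiff; Issue II → defendant; Issue III → plaintiff. The plaintiff must prevail on at least one issue; overall, the plaintiff prevails.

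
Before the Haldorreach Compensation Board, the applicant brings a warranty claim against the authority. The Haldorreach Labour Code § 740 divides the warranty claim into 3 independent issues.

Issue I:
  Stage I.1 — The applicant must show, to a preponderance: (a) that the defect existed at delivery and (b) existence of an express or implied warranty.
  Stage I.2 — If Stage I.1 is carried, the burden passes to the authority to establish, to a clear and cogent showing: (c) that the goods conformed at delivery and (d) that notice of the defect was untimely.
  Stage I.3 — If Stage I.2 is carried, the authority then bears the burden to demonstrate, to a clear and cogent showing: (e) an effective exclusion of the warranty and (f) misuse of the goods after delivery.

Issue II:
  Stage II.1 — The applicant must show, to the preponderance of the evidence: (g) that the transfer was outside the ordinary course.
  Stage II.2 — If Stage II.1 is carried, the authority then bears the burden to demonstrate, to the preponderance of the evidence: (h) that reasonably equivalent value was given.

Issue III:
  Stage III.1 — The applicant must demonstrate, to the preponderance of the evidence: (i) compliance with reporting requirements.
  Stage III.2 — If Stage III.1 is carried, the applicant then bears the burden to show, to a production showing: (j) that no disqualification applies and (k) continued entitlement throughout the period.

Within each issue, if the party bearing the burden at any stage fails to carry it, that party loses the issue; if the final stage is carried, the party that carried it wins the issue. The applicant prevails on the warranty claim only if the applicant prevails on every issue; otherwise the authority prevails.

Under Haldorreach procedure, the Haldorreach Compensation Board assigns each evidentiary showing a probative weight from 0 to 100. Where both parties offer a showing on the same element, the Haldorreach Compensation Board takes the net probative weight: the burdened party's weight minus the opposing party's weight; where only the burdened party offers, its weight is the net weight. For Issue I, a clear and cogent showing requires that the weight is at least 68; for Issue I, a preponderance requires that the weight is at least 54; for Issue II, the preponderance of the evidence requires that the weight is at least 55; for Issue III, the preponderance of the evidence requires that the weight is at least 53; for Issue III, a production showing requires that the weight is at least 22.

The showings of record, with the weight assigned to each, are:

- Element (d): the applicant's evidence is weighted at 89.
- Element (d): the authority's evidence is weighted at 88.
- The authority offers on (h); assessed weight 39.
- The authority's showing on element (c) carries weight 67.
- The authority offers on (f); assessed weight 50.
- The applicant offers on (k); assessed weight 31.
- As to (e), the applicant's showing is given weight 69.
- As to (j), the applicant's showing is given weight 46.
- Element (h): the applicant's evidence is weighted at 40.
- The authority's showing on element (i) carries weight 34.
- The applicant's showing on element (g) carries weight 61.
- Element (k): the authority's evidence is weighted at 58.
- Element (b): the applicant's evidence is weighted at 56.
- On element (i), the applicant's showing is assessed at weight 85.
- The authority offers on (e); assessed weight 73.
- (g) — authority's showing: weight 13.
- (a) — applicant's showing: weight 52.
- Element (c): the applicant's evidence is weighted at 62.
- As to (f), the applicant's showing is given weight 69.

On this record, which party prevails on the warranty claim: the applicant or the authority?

— Issue I —
At Stage I.1 the applicant must meet a preponderance (weight is at least 54): on (a) the weight is 52, < 54, so (a) does not meet the standard; on (b) the weight is 56, ≥ 54, so (b) meets the standard.
  Not every element is met, so the applicant fails to carry Stage I.1.
The authority prevails on this issue.
— Issue II —
At Stage II.1 the applicant must meet the preponderance of the evidence (weight is at least 55): on (g) the weight is 61 less the opposing 13 gives net 48, < 55, so (g) does not meet the standard.
  Stage II.1 not carried; the applicant fails its burden.
The authority prevails on this issue.
— Issue III —
At Stage III.1 the applicant must meet the preponderance of the evidence (weight is at least 53): on (i) the weight is 85 less the opposing 34 gives net 51, < 53, so (i) does not meet the standard.
  The applicant does not carry Stage III.1.
So the authority prevails on this issue.
Per-issue: Issue I → authority; Issue II → authority; Issue III → authority. The applicant must prevail on every issue; overall, the authority prevails.

authority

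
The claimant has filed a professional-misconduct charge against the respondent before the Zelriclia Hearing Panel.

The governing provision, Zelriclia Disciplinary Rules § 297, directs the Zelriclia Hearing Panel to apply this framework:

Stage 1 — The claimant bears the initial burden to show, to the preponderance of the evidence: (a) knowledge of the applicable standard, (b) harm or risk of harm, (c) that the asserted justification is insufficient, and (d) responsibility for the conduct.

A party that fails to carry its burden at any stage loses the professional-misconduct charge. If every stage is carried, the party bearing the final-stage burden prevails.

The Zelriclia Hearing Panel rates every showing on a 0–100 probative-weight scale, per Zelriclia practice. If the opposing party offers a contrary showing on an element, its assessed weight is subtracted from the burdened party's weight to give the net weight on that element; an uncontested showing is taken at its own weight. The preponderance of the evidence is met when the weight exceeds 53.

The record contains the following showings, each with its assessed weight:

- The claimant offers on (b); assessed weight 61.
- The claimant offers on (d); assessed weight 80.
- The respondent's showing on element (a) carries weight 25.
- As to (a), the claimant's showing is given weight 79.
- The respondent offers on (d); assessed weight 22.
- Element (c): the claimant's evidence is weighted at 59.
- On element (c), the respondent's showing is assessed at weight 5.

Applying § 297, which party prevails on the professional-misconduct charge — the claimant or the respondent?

Stage 1 (claimant, the preponderance of the evidence, weight exceeds 53): (a) net 79−25=54 > 53 — meets; (b) 61 > 53 — meets; (c) net 59−5=54 > 53 — meets; (d) net 80−22=58 > 53 — meets.
  Stage 1 carried; the final stage is satisfied.
Every stage carried; the claimant prevails.

claimant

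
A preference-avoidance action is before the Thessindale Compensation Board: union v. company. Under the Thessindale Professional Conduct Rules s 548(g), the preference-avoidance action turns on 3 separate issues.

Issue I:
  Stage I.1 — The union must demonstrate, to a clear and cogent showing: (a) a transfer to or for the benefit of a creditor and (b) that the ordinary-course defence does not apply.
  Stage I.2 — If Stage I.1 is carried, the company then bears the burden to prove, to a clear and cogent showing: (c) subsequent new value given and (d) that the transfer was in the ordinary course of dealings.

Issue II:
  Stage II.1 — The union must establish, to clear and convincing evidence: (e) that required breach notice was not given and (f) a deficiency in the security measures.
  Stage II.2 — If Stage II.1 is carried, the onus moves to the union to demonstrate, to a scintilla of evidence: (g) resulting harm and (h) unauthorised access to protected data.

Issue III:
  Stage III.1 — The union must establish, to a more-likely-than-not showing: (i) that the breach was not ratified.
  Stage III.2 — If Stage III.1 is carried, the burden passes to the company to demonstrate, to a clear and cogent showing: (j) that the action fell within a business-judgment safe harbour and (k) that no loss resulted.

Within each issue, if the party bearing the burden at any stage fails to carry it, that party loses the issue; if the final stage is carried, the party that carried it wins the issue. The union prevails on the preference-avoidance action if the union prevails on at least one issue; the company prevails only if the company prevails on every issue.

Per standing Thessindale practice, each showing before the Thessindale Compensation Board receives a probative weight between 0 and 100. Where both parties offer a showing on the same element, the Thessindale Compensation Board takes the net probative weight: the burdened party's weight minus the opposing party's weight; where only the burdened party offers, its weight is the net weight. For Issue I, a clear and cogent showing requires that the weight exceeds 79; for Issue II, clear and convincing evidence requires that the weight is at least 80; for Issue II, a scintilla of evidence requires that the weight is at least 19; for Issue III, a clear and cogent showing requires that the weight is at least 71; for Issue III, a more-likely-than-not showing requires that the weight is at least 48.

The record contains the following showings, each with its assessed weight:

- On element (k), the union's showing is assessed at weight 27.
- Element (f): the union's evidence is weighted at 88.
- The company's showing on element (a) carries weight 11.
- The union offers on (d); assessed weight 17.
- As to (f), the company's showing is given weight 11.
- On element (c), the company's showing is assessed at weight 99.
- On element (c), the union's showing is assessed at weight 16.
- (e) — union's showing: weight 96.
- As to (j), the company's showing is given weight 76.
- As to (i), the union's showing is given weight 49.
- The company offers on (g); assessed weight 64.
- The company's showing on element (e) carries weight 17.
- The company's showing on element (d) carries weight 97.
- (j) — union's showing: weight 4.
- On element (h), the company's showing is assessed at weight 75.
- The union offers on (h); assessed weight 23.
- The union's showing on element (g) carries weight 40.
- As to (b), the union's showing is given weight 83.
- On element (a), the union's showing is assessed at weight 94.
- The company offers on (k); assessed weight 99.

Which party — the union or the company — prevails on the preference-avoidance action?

company

— Issue I —
Stage I.1 (union, a clear and cogent showing, weight exceeds 79): (a) net 94−11=83 > 79 — meets; (b) 83 > 79 — meets.
  All elements met. The burden passes to the company.
Stage I.2 (company, a clear and cogent showing, weight exceeds 79): (c) net 99−16=83 > 79 — meets; (d) net 97−17=80 > 79 — meets.
  The company carries the last stage.
With every stage satisfied, the company prevails on this issue.
— Issue II —
Stage II.1 — burden on union; standard: clear and convincing evidence (weight is at least 80).
    (e): 96 − 17 = 79 < 80 [not met]
    (f): 88 − 11 = 77 < 80 [not met]
  The union does not carry Stage II.1.
So the company prevails on this issue.
— Issue III —
At Stage III.1 the union must meet a more-likely-than-not showing (weight is at least 48): on (i) the weight is 49, which does reach 48, so (i) meets the standard.
  The union carries Stage III.1; the company now bears the burden.
At Stage III.2 the company must meet a clear and cogent showing (weight is at least 71): on (j) the weight is 76 less the opposing 4 gives net 72, ≥ 71, so (j) meets the standard; on (k) the weight is 99 less the opposing 27 gives net 72, ≥ 71, so (k) meets the standard.
  Stage III.2 carried; the final stage is satisfied.
All stages carried — the company prevails on this issue.
Per-issue: Issue I → company; Issue II → company; Issue III → company. The union must prevail on at least one issue; overall, the company prevails.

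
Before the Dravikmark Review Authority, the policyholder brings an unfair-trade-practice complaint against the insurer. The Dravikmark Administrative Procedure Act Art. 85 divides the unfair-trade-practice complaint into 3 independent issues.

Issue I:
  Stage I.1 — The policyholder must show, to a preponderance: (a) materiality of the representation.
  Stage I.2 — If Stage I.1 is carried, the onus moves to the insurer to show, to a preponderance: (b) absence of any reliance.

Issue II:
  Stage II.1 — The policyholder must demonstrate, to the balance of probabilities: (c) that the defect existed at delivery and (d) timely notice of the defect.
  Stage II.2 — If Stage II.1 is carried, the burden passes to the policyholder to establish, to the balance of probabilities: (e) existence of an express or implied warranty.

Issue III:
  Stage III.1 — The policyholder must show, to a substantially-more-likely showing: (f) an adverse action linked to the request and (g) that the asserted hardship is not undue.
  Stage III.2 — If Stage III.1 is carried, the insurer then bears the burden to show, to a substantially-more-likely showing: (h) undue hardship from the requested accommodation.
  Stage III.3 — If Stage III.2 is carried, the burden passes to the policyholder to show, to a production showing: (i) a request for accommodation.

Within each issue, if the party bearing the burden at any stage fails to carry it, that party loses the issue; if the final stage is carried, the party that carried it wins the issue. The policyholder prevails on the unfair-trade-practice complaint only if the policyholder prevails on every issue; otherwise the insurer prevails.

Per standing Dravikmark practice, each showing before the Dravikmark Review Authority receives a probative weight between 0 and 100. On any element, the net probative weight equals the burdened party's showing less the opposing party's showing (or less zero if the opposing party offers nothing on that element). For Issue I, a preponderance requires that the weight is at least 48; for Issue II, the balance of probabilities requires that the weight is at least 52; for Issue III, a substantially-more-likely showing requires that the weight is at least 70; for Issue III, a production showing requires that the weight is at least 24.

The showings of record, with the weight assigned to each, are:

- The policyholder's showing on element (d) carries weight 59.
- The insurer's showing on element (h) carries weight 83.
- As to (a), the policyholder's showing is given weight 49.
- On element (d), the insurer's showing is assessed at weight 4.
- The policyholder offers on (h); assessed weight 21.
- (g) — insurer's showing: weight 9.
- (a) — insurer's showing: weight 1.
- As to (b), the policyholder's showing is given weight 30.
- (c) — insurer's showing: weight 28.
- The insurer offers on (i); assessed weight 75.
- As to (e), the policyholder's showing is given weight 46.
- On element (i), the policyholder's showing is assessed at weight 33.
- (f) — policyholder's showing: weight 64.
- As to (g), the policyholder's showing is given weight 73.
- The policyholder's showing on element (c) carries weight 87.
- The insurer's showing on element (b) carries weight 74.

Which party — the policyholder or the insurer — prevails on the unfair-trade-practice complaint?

insurer

— Issue I —
Stage I.1 — burden on policyholder; standard: a preponderance (weight is at least 48).
    (a): 49 − 1 = 48 ≥ 48 [met]
  The policyholder carries Stage I.1; the insurer now bears the burden.
Stage I.2 — burden on insurer; standard: a preponderance (weight is at least 48).
    (b): 74 − 30 = 44 < 48 [not met]
  Stage I.2 not carried; the insurer fails its burden.
The policyholder prevails on this issue.
— Issue II —
Stage II.1 (policyholder, the balance of probabilities, weight is at least 52): (c) net 87−28=59 ≥ 52 — meets; (d) net 59−4=55 ≥ 52 — meets.
  Stage II.1 is satisfied; the policyholder continues to bear the burden.
Stage II.2 (policyholder, the balance of probabilities, weight is at least 52): (e) 46 < 52 — fails.
  Stage II.2 not carried; the policyholder fails its burden.
The insurer prevails on this issue.
— Issue III —
Stage III.1 — burden on policyholder; standard: a substantially-more-likely showing (weight is at least 70).
    (f): 64 < 70 [not met]
    (g): 73 − 9 = 64 < 70 [not met]
  Not every element is met, so the policyholder fails to carry Stage III.1.
So the insurer prevails on this issue.
Per-issue: Issue I → policyholder; Issue II → insurer; Issue III → insurer. The policyholder must prevail on every issue; overall, the insurer prevails.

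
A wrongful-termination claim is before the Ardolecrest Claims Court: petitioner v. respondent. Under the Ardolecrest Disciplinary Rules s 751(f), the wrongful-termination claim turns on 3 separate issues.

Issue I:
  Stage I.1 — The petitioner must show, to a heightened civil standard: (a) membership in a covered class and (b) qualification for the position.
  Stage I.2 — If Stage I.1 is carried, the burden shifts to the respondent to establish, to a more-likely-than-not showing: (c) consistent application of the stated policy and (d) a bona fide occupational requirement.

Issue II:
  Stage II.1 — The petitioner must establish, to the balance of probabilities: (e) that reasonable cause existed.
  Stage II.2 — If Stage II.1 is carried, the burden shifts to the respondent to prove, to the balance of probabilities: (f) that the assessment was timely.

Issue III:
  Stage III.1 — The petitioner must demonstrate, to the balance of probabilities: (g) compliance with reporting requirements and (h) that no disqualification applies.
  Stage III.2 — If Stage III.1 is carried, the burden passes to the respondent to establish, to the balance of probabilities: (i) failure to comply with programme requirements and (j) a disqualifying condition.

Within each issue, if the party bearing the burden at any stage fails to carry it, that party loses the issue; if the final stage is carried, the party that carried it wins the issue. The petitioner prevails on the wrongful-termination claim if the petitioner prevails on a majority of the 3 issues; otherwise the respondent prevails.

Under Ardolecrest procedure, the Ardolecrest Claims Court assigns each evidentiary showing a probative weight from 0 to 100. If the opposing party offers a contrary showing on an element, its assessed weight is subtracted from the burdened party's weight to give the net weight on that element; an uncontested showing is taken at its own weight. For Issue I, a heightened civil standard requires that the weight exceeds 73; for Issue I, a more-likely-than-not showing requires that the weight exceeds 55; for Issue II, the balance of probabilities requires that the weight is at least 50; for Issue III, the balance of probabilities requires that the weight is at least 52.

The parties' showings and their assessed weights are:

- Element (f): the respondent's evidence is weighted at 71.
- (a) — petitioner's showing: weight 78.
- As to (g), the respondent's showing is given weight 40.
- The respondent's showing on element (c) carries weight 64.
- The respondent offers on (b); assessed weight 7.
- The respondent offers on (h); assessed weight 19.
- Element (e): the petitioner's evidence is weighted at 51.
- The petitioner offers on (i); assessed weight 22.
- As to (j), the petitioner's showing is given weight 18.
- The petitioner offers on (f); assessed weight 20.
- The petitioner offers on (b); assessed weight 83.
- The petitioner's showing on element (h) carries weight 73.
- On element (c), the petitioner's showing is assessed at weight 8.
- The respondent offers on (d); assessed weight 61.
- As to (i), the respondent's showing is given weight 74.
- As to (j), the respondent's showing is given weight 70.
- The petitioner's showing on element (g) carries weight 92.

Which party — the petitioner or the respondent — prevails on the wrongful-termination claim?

respondent

— Issue I —
Stage I.1 — burden on petitioner; standard: a heightened civil standard (weight exceeds 73).
    (a): 78 > 73 [met]
    (b): 83 − 7 = 76 > 73 [met]
  All elements met. The burden passes to the respondent.
Stage I.2 — burden on respondent; standard: a more-likely-than-not showing (weight exceeds 55).
    (c): 64 − 8 = 56 > 55 [met]
    (d): 61 > 55 [met]
  Stage I.2 carried; the final stage is satisfied.
All stages carried — the respondent prevails on this issue.
— Issue II —
Stage II.1 — burden on petitioner; standard: the balance of probabilities (weight is at least 50).
    (e): 51 ≥ 50 [met]
  Stage II.1 carried; the burden shifts to the respondent.
Stage II.2 — burden on respondent; standard: the balance of probabilities (weight is at least 50).
    (f): 71 − 20 = 51 ≥ 50 [met]
  The respondent carries the last stage.
Every stage carried; the respondent prevails on this issue.
— Issue III —
At Stage III.1 the petitioner must meet the balance of probabilities (weight is at least 52): on (g) the weight is 92 less the opposing 40 gives net 52, which does reach 52, so (g) meets the standard; on (h) the weight is 73 less the opposing 19 gives net 54, ≥ 52, so (h) meets the standard.
  Stage III.1 carried; the burden shifts to the respondent.
At Stage III.2 the respondent must meet the balance of probabilities (weight is at least 52): on (i) the weight is 74 less the opposing 22 gives net 52, ≥ 52, so (i) meets the standard; on (j) the weight is 70 less the opposing 18 gives net 52, ≥ 52, so (j) meets the standard.
  The respondent carries the last stage.
With every stage satisfied, the respondent prevails on this issue.
Per-issue: Issue I → respondent; Issue II → respondent; Issue III → respondent. The petitioner must prevail on a majority of issues; overall, the respondent prevails.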